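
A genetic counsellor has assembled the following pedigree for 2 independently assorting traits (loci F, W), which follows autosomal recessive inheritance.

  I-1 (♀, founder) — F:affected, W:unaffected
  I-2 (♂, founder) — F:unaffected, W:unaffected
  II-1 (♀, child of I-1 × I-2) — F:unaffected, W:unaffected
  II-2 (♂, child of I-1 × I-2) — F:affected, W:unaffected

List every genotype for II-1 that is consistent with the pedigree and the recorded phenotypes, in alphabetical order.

II-1 ∈ {Ff WW, Ff Ww}

F/I-1 aff ·: ff
F/I-2 un ·: Ff
F/II-1 un I-1×I-2: Ff
F/II-2 aff I-1×I-2: ff
⇒ F over [I-1,I-2,II-1,II-2]: 1 consistent
W/I-1 un ·: WW|Ww
W/I-2 un ·: WW|Ww
W/II-1 un I-1×I-2: WW|Ww
W/II-2 un I-1×I-2: WW|Ww
⇒ W over [I-1,I-2,II-1,II-2]: 13 consistent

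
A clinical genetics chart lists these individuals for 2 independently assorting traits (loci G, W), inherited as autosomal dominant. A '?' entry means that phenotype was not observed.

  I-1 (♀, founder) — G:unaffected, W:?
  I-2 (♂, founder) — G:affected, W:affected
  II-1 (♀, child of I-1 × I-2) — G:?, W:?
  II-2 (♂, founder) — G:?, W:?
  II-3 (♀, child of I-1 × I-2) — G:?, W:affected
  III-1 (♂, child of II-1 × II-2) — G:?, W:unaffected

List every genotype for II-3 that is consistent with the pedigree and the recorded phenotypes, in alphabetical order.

G/I-1 un ·: gg
G/I-2 aff ·: Gg|GG
G/II-1 ? I-1×I-2: gg|Gg
G/II-2 ? ·: gg|Gg|GG
G/II-3 ? I-1×I-2: gg|Gg
G/III-1 ? II-1×II-2: gg|Gg|GG
⇒ G over [I-1,I-2,II-1,II-2,II-3,III-1]: 29 consistent
W/I-1 ? ·: ww|Ww|WW
W/I-2 aff ·: Ww|WW
W/II-1 ? I-1×I-2: ww|Ww
W/II-2 ? ·: ww|Ww
W/II-3 aff I-1×I-2: Ww|WW
W/III-1 un II-1×II-2: ww
⇒ W over [I-1,I-2,II-1,II-2,II-3,III-1]: 22 consistent

II-3 ∈ {Gg WW, Gg Ww, gg WW, gg Ww}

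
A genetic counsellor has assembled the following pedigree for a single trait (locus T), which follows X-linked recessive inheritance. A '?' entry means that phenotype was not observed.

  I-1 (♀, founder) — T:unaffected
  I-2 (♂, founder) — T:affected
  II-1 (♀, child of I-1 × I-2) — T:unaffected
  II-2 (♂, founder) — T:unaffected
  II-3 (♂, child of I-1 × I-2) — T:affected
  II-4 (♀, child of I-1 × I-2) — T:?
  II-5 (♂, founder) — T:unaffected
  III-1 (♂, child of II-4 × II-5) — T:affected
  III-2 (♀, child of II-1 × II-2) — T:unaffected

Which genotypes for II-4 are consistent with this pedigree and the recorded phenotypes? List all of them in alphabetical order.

II-4 ∈ {X^TX^t, X^tX^t}

T/I-1 un ·: X^TX^t
T/I-2 aff ·: X^tY
T/II-1 un I-1×I-2: X^TX^t
T/II-2 un ·: X^TY
T/II-3 aff I-1×I-2: X^tY
T/II-4 ? I-1×I-2: X^TX^t|X^tX^t
T/II-5 un ·: X^TY
T/III-1 aff II-4×II-5: X^tY
T/III-2 un II-1×II-2: X^TX^T|X^TX^t
⇒ T over [I-1,I-2,II-1,II-2,II-3,II-4,II-5,III-1,III-2]: 4 consistent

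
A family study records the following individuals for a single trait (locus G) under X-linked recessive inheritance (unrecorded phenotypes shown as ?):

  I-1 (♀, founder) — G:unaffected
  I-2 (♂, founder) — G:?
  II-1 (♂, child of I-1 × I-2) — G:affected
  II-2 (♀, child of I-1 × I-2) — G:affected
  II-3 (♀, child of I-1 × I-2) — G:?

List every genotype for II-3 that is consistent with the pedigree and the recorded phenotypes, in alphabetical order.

G/I-1 un ·: X^GX^g
G/I-2 ? ·: X^gY
G/II-1 aff I-1×I-2: X^gY
G/II-2 aff I-1×I-2: X^gX^g
G/II-3 ? I-1×I-2: X^GX^g|X^gX^g
⇒ G over [I-1,I-2,II-1,II-2,II-3]: 2 consistent

II-3 ∈ {X^GX^g, X^gX^g}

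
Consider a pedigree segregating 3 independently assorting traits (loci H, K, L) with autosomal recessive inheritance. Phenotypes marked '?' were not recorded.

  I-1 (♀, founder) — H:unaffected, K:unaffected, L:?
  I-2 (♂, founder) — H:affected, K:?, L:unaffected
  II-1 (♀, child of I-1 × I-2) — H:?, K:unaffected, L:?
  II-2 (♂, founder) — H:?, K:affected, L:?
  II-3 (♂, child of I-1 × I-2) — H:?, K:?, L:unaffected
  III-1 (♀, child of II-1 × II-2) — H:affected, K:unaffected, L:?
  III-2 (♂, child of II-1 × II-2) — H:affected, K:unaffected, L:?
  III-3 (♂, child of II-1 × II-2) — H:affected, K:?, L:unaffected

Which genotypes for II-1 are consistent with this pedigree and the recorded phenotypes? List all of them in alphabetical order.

H/I-1 un ·: HH|Hh
H/I-2 aff ·: hh
H/II-1 ? I-1×I-2: Hh|hh
H/II-2 ? ·: Hh|hh
H/II-3 ? I-1×I-2: Hh|hh
H/III-1 aff II-1×II-2: hh
H/III-2 aff II-1×II-2: hh
H/III-3 aff II-1×II-2: hh
⇒ H over [I-1,I-2,II-1,II-2,II-3,III-1,III-2,III-3]: 10 consistent
K/I-1 un ·: KK|Kk
K/I-2 ? ·: KK|Kk|kk
K/II-1 un I-1×I-2: KK|Kk
K/II-2 aff ·: kk
K/II-3 ? I-1×I-2: KK|Kk|kk
K/III-1 un II-1×II-2: Kk
K/III-2 un II-1×II-2: Kk
K/III-3 ? II-1×II-2: Kk|kk
⇒ K over [I-1,I-2,II-1,II-2,II-3,III-1,III-2,III-3]: 28 consistent
L/I-1 ? ·: LL|Ll|ll
L/I-2 un ·: LL|Ll
L/II-1 ? I-1×I-2: LL|Ll|ll
L/II-2 ? ·: LL|Ll|ll
L/II-3 un I-1×I-2: LL|Ll
L/III-1 ? II-1×II-2: LL|Ll|ll
L/III-2 ? II-1×II-2: LL|Ll|ll
L/III-3 un II-1×II-2: LL|Ll
⇒ L over [I-1,I-2,II-1,II-2,II-3,III-1,III-2,III-3]: 325 consistent

II-1 ∈ {Hh KK LL, Hh KK Ll, Hh KK ll, Hh Kk LL, Hh Kk Ll, Hh Kk ll, hh KK LL, hh KK Ll, hh KK ll, hh Kk LL, hh Kk Ll, hh Kk ll}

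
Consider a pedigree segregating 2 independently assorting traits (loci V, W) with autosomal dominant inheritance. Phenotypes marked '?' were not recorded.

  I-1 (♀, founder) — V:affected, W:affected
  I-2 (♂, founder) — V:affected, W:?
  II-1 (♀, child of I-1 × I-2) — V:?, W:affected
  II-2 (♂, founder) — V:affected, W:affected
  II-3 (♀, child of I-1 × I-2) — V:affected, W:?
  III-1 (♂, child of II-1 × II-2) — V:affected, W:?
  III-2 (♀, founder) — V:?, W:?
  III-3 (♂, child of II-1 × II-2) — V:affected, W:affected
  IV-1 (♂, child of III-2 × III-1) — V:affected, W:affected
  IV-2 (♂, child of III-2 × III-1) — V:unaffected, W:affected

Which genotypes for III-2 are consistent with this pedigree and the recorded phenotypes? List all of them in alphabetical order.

V/I-1 aff ·: Vv|VV
V/I-2 aff ·: Vv|VV
V/II-1 ? I-1×I-2: vv|Vv|VV
V/II-2 aff ·: Vv|VV
V/II-3 aff I-1×I-2: Vv|VV
V/III-1 aff II-1×II-2: Vv
V/III-2 ? ·: vv|Vv
V/III-3 aff II-1×II-2: Vv|VV
V/IV-1 aff III-2×III-1: Vv|VV
V/IV-2 un III-2×III-1: vv
⇒ V over [I-1,I-2,II-1,II-2,II-3,III-1,III-2,III-3,IV-1,IV-2]: 126 consistent
W/I-1 aff ·: Ww|WW
W/I-2 ? ·: ww|Ww|WW
W/II-1 aff I-1×I-2: Ww|WW
W/II-2 aff ·: Ww|WW
W/II-3 ? I-1×I-2: ww|Ww|WW
W/III-1 ? II-1×II-2: ww|Ww|WW
W/III-2 ? ·: ww|Ww|WW
W/III-3 aff II-1×II-2: Ww|WW
W/IV-1 aff III-2×III-1: Ww|WW
W/IV-2 aff III-2×III-1: Ww|WW
⇒ W over [I-1,I-2,II-1,II-2,II-3,III-1,III-2,III-3,IV-1,IV-2]: 928 consistent

III-2 ∈ {Vv WW, Vv Ww, Vv ww, vv WW, vv Ww, vv ww}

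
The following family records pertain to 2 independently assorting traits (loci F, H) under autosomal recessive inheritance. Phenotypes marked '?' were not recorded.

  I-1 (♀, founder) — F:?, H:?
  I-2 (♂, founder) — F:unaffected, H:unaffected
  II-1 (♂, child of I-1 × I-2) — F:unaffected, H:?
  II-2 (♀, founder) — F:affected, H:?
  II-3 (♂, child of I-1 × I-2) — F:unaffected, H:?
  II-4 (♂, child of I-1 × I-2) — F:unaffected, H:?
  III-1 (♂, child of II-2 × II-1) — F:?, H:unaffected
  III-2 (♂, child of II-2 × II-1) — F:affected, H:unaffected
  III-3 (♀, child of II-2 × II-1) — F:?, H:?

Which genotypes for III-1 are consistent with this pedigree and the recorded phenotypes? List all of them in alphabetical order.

F/I-1 ? ·: FF|Ff|ff
F/I-2 un ·: FF|Ff
F/II-1 un I-1×I-2: Ff
F/II-2 aff ·: ff
F/II-3 un I-1×I-2: FF|Ff
F/II-4 un I-1×I-2: FF|Ff
F/III-1 ? II-2×II-1: Ff|ff
F/III-2 aff II-2×II-1: ff
F/III-3 ? II-2×II-1: Ff|ff
⇒ F over [I-1,I-2,II-1,II-2,II-3,II-4,III-1,III-2,III-3]: 56 consistent
H/I-1 ? ·: HH|Hh|hh
H/I-2 un ·: HH|Hh
H/II-1 ? I-1×I-2: HH|Hh|hh
H/II-2 ? ·: HH|Hh|hh
H/II-3 ? I-1×I-2: HH|Hh|hh
H/II-4 ? I-1×I-2: HH|Hh|hh
H/III-1 un II-2×II-1: HH|Hh
H/III-2 un II-2×II-1: HH|Hh
H/III-3 ? II-2×II-1: HH|Hh|hh
⇒ H over [I-1,I-2,II-1,II-2,II-3,II-4,III-1,III-2,III-3]: 703 consistent

III-1 ∈ {Ff HH, Ff Hh, ff HH, ff Hh}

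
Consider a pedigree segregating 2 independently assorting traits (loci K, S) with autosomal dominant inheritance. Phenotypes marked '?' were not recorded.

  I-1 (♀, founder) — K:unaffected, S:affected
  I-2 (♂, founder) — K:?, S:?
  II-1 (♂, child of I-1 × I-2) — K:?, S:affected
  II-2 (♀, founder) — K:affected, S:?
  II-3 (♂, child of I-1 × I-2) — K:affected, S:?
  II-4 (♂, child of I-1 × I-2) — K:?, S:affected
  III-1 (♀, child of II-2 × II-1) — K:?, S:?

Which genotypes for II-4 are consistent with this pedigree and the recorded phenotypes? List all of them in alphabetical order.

II-4 ∈ {Kk SS, Kk Ss, kk SS, kk Ss}

K/I-1 un ·: kk
K/I-2 ? ·: Kk|KK
K/II-1 ? I-1×I-2: kk|Kk
K/II-2 aff ·: Kk|KK
K/II-3 aff I-1×I-2: Kk
K/II-4 ? I-1×I-2: kk|Kk
K/III-1 ? II-2×II-1: kk|Kk|KK
⇒ K over [I-1,I-2,II-1,II-2,II-3,II-4,III-1]: 21 consistent
S/I-1 aff ·: Ss|SS
S/I-2 ? ·: ss|Ss|SS
S/II-1 aff I-1×I-2: Ss|SS
S/II-2 ? ·: ss|Ss|SS
S/II-3 ? I-1×I-2: ss|Ss|SS
S/II-4 aff I-1×I-2: Ss|SS
S/III-1 ? II-2×II-1: ss|Ss|SS
⇒ S over [I-1,I-2,II-1,II-2,II-3,II-4,III-1]: 179 consistent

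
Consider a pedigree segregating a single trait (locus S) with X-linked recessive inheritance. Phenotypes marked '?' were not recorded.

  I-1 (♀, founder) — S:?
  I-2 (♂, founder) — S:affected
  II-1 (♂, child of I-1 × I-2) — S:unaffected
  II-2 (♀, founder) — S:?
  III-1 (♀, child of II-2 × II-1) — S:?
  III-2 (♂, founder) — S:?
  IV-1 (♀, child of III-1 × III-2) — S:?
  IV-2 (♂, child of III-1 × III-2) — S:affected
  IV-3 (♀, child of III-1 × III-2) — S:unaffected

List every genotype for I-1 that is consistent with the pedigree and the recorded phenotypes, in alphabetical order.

I-1 ∈ {X^SX^S, X^SX^s}

S/I-1 ? ·: X^SX^S|X^SX^s
S/I-2 aff ·: X^sY
S/II-1 un I-1×I-2: X^SY
S/II-2 ? ·: X^SX^s|X^sX^s
S/III-1 ? II-2×II-1: X^SX^s
S/III-2 ? ·: X^SY|X^sY
S/IV-1 ? III-1×III-2: X^SX^S|X^SX^s|X^sX^s
S/IV-2 aff III-1×III-2: X^sY
S/IV-3 un III-1×III-2: X^SX^S|X^SX^s
⇒ S over [I-1,I-2,II-1,II-2,III-1,III-2,IV-1,IV-2,IV-3]: 24 consistent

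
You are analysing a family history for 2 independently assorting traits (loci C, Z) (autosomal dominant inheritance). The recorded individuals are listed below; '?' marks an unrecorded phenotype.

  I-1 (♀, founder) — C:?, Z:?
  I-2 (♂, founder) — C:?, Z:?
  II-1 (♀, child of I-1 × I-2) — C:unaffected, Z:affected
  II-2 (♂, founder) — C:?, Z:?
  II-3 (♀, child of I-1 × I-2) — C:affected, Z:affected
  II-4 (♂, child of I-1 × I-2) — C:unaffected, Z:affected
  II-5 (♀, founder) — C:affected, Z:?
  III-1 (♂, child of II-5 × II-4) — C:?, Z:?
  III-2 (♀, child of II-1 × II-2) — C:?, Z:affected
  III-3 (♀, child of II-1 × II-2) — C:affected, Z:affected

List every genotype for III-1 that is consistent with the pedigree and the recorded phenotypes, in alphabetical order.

III-1 ∈ {Cc ZZ, Cc Zz, Cc zz, cc ZZ, cc Zz, cc zz}

C/I-1 ? ·: cc|Cc
C/I-2 ? ·: cc|Cc
C/II-1 un I-1×I-2: cc
C/II-2 ? ·: Cc|CC
C/II-3 aff I-1×I-2: Cc|CC
C/II-4 un I-1×I-2: cc
C/II-5 aff ·: Cc|CC
C/III-1 ? II-5×II-4: cc|Cc
C/III-2 ? II-1×II-2: cc|Cc
C/III-3 aff II-1×II-2: Cc
⇒ C over [I-1,I-2,II-1,II-2,II-3,II-4,II-5,III-1,III-2,III-3]: 36 consistent
Z/I-1 ? ·: zz|Zz|ZZ
Z/I-2 ? ·: zz|Zz|ZZ
Z/II-1 aff I-1×I-2: Zz|ZZ
Z/II-2 ? ·: zz|Zz|ZZ
Z/II-3 aff I-1×I-2: Zz|ZZ
Z/II-4 aff I-1×I-2: Zz|ZZ
Z/II-5 ? ·: zz|Zz|ZZ
Z/III-1 ? II-5×II-4: zz|Zz|ZZ
Z/III-2 aff II-1×II-2: Zz|ZZ
Z/III-3 aff II-1×II-2: Zz|ZZ
⇒ Z over [I-1,I-2,II-1,II-2,II-3,II-4,II-5,III-1,III-2,III-3]: 1266 consistent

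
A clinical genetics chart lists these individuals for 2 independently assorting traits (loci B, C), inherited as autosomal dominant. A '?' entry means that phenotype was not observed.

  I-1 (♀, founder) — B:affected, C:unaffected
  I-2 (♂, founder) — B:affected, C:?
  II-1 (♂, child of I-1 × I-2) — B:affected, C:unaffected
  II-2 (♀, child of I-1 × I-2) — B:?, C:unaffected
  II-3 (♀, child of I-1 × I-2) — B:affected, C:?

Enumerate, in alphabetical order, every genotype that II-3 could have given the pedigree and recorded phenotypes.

II-3 ∈ {BB Cc, BB cc, Bb Cc, Bb cc}

B/I-1 aff ·: Bb|BB
B/I-2 aff ·: Bb|BB
B/II-1 aff I-1×I-2: Bb|BB
B/II-2 ? I-1×I-2: bb|Bb|BB
B/II-3 aff I-1×I-2: Bb|BB
⇒ B over [I-1,I-2,II-1,II-2,II-3]: 29 consistent
C/I-1 un ·: cc
C/I-2 ? ·: cc|Cc
C/II-1 un I-1×I-2: cc
C/II-2 un I-1×I-2: cc
C/II-3 ? I-1×I-2: cc|Cc
⇒ C over [I-1,I-2,II-1,II-2,II-3]: 3 consistent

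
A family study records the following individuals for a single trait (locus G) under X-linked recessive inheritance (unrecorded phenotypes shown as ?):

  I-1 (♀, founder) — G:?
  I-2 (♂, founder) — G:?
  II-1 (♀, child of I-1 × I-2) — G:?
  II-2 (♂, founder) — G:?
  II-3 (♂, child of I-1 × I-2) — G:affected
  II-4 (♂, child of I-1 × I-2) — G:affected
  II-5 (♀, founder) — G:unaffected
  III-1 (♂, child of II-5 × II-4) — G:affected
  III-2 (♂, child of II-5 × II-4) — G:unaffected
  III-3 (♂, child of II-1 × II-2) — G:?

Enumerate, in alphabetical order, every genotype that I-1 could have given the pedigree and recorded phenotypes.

I-1 ∈ {X^GX^g, X^gX^g}

G/I-1 ? ·: X^GX^g|X^gX^g
G/I-2 ? ·: X^GY|X^gY
G/II-1 ? I-1×I-2: X^GX^G|X^GX^g|X^gX^g
G/II-2 ? ·: X^GY|X^gY
G/II-3 aff I-1×I-2: X^gY
G/II-4 aff I-1×I-2: X^gY
G/II-5 un ·: X^GX^g
G/III-1 aff II-5×II-4: X^gY
G/III-2 un II-5×II-4: X^GY
G/III-3 ? II-1×II-2: X^GY|X^gY
⇒ G over [I-1,I-2,II-1,II-2,II-3,II-4,II-5,III-1,III-2,III-3]: 18 consistent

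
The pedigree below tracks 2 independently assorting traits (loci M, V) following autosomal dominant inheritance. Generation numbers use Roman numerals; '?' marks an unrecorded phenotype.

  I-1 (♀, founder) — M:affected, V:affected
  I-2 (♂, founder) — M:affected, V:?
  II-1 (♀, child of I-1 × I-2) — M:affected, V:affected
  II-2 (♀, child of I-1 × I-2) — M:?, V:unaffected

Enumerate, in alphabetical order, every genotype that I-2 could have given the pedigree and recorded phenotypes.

M/I-1 aff ·: Mm|MM
M/I-2 aff ·: Mm|MM
M/II-1 aff I-1×I-2: Mm|MM
M/II-2 ? I-1×I-2: mm|Mm|MM
⇒ M over [I-1,I-2,II-1,II-2]: 15 consistent
V/I-1 aff ·: Vv
V/I-2 ? ·: vv|Vv
V/II-1 aff I-1×I-2: Vv|VV
V/II-2 un I-1×I-2: vv
⇒ V over [I-1,I-2,II-1,II-2]: 3 consistent

I-2 ∈ {MM Vv, MM vv, Mm Vv, Mm vv}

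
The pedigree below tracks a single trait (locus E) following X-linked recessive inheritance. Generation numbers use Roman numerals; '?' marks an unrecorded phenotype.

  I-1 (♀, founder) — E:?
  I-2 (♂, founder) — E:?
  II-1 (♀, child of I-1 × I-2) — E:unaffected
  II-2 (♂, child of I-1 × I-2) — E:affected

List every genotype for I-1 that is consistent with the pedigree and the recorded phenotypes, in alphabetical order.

E/I-1 ? ·: X^EX^e|X^eX^e
E/I-2 ? ·: X^EY|X^eY
E/II-1 un I-1×I-2: X^EX^E|X^EX^e
E/II-2 aff I-1×I-2: X^eY
⇒ E over [I-1,I-2,II-1,II-2]: 4 consistent

I-1 ∈ {X^EX^e, X^eX^e}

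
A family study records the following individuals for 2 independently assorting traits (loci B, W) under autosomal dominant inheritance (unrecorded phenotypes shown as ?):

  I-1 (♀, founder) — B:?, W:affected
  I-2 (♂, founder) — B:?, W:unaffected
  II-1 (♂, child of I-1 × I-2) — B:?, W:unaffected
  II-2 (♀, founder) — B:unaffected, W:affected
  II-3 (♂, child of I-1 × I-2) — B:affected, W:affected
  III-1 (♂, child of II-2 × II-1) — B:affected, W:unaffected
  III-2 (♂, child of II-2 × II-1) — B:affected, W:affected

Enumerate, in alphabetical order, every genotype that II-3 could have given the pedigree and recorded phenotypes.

II-3 ∈ {BB Ww, Bb Ww}

B/I-1 ? ·: bb|Bb|BB
B/I-2 ? ·: bb|Bb|BB
B/II-1 ? I-1×I-2: Bb|BB
B/II-2 un ·: bb
B/II-3 aff I-1×I-2: Bb|BB
B/III-1 aff II-2×II-1: Bb
B/III-2 aff II-2×II-1: Bb
⇒ B over [I-1,I-2,II-1,II-2,II-3,III-1,III-2]: 17 consistent
W/I-1 aff ·: Ww
W/I-2 un ·: ww
W/II-1 un I-1×I-2: ww
W/II-2 aff ·: Ww
W/II-3 aff I-1×I-2: Ww
W/III-1 un II-2×II-1: ww
W/III-2 aff II-2×II-1: Ww
⇒ W over [I-1,I-2,II-1,II-2,II-3,III-1,III-2]: 1 consistent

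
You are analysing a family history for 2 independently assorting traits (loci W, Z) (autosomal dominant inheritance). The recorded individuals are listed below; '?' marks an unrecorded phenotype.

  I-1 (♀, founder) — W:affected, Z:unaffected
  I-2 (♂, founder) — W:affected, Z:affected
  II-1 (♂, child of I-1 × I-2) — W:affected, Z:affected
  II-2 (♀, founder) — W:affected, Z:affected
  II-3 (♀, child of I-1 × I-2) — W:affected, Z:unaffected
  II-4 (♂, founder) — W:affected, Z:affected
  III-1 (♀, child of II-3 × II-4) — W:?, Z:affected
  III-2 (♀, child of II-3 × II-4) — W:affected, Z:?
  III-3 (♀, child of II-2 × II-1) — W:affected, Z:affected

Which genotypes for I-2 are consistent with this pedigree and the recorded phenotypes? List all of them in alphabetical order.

I-2 ∈ {WW Zz, Ww Zz}

W/I-1 aff ·: Ww|WW
W/I-2 aff ·: Ww|WW
W/II-1 aff I-1×I-2: Ww|WW
W/II-2 aff ·: Ww|WW
W/II-3 aff I-1×I-2: Ww|WW
W/II-4 aff ·: Ww|WW
W/III-1 ? II-3×II-4: ww|Ww|WW
W/III-2 aff II-3×II-4: Ww|WW
W/III-3 aff II-2×II-1: Ww|WW
⇒ W over [I-1,I-2,II-1,II-2,II-3,II-4,III-1,III-2,III-3]: 330 consistent
Z/I-1 un ·: zz
Z/I-2 aff ·: Zz
Z/II-1 aff I-1×I-2: Zz
Z/II-2 aff ·: Zz|ZZ
Z/II-3 un I-1×I-2: zz
Z/II-4 aff ·: Zz|ZZ
Z/III-1 aff II-3×II-4: Zz
Z/III-2 ? II-3×II-4: zz|Zz
Z/III-3 aff II-2×II-1: Zz|ZZ
⇒ Z over [I-1,I-2,II-1,II-2,II-3,II-4,III-1,III-2,III-3]: 12 consistent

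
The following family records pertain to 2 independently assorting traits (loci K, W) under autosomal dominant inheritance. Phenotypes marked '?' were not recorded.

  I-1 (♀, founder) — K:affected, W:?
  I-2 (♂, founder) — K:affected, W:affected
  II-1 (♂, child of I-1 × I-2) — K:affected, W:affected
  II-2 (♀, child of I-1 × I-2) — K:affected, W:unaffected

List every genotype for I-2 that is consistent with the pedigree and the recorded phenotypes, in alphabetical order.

K/I-1 aff ·: Kk|KK
K/I-2 aff ·: Kk|KK
K/II-1 aff I-1×I-2: Kk|KK
K/II-2 aff I-1×I-2: Kk|KK
⇒ K over [I-1,I-2,II-1,II-2]: 13 consistent
W/I-1 ? ·: ww|Ww
W/I-2 aff ·: Ww
W/II-1 aff I-1×I-2: Ww|WW
W/II-2 un I-1×I-2: ww
⇒ W over [I-1,I-2,II-1,II-2]: 3 consistent

I-2 ∈ {KK Ww, Kk Ww}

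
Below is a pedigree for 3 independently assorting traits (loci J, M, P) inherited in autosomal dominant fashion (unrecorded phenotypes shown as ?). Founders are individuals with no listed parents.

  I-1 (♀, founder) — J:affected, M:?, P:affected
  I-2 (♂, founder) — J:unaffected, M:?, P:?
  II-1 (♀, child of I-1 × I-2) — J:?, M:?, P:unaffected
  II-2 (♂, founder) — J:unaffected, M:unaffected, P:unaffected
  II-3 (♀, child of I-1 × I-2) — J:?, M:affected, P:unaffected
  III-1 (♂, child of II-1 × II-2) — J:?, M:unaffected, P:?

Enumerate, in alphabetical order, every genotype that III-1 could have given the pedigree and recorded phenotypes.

III-1 ∈ {Jj mm pp, jj mm pp}

J/I-1 aff ·: Jj|JJ
J/I-2 un ·: jj
J/II-1 ? I-1×I-2: jj|Jj
J/II-2 un ·: jj
J/II-3 ? I-1×I-2: jj|Jj
J/III-1 ? II-1×II-2: jj|Jj
⇒ J over [I-1,I-2,II-1,II-2,II-3,III-1]: 8 consistent
M/I-1 ? ·: mm|Mm|MM
M/I-2 ? ·: mm|Mm|MM
M/II-1 ? I-1×I-2: mm|Mm
M/II-2 un ·: mm
M/II-3 aff I-1×I-2: Mm|MM
M/III-1 un II-1×II-2: mm
⇒ M over [I-1,I-2,II-1,II-2,II-3,III-1]: 14 consistent
P/I-1 aff ·: Pp
P/I-2 ? ·: pp|Pp
P/II-1 un I-1×I-2: pp
P/II-2 un ·: pp
P/II-3 un I-1×I-2: pp
P/III-1 ? II-1×II-2: pp
⇒ P over [I-1,I-2,II-1,II-2,II-3,III-1]: 2 consistent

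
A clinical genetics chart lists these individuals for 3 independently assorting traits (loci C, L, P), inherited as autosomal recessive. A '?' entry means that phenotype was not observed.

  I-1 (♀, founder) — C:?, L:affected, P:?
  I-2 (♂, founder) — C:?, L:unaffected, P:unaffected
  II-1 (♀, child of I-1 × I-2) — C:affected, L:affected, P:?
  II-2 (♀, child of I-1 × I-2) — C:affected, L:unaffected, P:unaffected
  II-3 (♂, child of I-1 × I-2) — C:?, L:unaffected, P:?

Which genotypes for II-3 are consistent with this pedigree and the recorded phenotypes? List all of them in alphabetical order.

II-3 ∈ {CC Ll PP, CC Ll Pp, CC Ll pp, Cc Ll PP, Cc Ll Pp, Cc Ll pp, cc Ll PP, cc Ll Pp, cc Ll pp}

C/I-1 ? ·: Cc|cc
C/I-2 ? ·: Cc|cc
C/II-1 aff I-1×I-2: cc
C/II-2 aff I-1×I-2: cc
C/II-3 ? I-1×I-2: CC|Cc|cc
⇒ C over [I-1,I-2,II-1,II-2,II-3]: 8 consistent
L/I-1 aff ·: ll
L/I-2 un ·: Ll
L/II-1 aff I-1×I-2: ll
L/II-2 un I-1×I-2: Ll
L/II-3 un I-1×I-2: Ll
⇒ L over [I-1,I-2,II-1,II-2,II-3]: 1 consistent
P/I-1 ? ·: PP|Pp|pp
P/I-2 un ·: PP|Pp
P/II-1 ? I-1×I-2: PP|Pp|pp
P/II-2 un I-1×I-2: PP|Pp
P/II-3 ? I-1×I-2: PP|Pp|pp
⇒ P over [I-1,I-2,II-1,II-2,II-3]: 40 consistent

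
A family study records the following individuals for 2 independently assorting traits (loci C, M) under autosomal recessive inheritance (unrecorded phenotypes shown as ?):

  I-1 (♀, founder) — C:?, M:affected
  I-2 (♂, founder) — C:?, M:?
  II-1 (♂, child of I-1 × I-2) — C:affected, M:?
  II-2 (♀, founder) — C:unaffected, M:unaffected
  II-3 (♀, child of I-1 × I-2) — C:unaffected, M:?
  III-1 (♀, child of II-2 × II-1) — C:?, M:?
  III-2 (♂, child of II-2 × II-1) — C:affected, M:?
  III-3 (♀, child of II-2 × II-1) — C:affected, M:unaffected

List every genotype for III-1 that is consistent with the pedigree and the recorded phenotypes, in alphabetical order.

C/I-1 ? ·: Cc|cc
C/I-2 ? ·: Cc|cc
C/II-1 aff I-1×I-2: cc
C/II-2 un ·: Cc
C/II-3 un I-1×I-2: CC|Cc
C/III-1 ? II-2×II-1: Cc|cc
C/III-2 aff II-2×II-1: cc
C/III-3 aff II-2×II-1: cc
⇒ C over [I-1,I-2,II-1,II-2,II-3,III-1,III-2,III-3]: 8 consistent
M/I-1 aff ·: mm
M/I-2 ? ·: MM|Mm|mm
M/II-1 ? I-1×I-2: Mm|mm
M/II-2 un ·: MM|Mm
M/II-3 ? I-1×I-2: Mm|mm
M/III-1 ? II-2×II-1: MM|Mm|mm
M/III-2 ? II-2×II-1: MM|Mm|mm
M/III-3 un II-2×II-1: MM|Mm
⇒ M over [I-1,I-2,II-1,II-2,II-3,III-1,III-2,III-3]: 93 consistent

III-1 ∈ {Cc MM, Cc Mm, Cc mm, cc MM, cc Mm, cc mm}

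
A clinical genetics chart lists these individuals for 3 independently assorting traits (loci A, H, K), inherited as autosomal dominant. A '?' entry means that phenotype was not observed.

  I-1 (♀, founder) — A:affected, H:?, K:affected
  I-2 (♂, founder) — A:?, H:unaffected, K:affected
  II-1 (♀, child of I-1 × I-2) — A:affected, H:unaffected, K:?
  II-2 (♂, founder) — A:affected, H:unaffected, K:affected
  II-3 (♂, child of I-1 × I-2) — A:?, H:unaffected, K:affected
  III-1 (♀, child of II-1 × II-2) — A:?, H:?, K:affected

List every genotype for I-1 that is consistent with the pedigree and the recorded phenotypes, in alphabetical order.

I-1 ∈ {AA Hh KK, AA Hh Kk, AA hh KK, AA hh Kk, Aa Hh KK, Aa Hh Kk, Aa hh KK, Aa hh Kk}

A/I-1 aff ·: Aa|AA
A/I-2 ? ·: aa|Aa|AA
A/II-1 aff I-1×I-2: Aa|AA
A/II-2 aff ·: Aa|AA
A/II-3 ? I-1×I-2: aa|Aa|AA
A/III-1 ? II-1×II-2: aa|Aa|AA
⇒ A over [I-1,I-2,II-1,II-2,II-3,III-1]: 74 consistent
H/I-1 ? ·: hh|Hh
H/I-2 un ·: hh
H/II-1 un I-1×I-2: hh
H/II-2 un ·: hh
H/II-3 un I-1×I-2: hh
H/III-1 ? II-1×II-2: hh
⇒ H over [I-1,I-2,II-1,II-2,II-3,III-1]: 2 consistent
K/I-1 aff ·: Kk|KK
K/I-2 aff ·: Kk|KK
K/II-1 ? I-1×I-2: kk|Kk|KK
K/II-2 aff ·: Kk|KK
K/II-3 aff I-1×I-2: Kk|KK
K/III-1 aff II-1×II-2: Kk|KK
⇒ K over [I-1,I-2,II-1,II-2,II-3,III-1]: 49 consistent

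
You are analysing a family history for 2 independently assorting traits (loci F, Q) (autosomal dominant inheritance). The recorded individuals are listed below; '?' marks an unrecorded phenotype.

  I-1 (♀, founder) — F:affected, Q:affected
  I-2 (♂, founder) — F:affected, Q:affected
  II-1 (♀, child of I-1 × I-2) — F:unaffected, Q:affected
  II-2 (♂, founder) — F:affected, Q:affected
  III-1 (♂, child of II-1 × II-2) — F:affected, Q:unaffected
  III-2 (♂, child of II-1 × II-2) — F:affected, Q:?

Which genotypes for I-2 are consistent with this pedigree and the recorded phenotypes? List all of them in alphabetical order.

F/I-1 aff ·: Ff
F/I-2 aff ·: Ff
F/II-1 un I-1×I-2: ff
F/II-2 aff ·: Ff|FF
F/III-1 aff II-1×II-2: Ff
F/III-2 aff II-1×II-2: Ff
⇒ F over [I-1,I-2,II-1,II-2,III-1,III-2]: 2 consistent
Q/I-1 aff ·: Qq|QQ
Q/I-2 aff ·: Qq|QQ
Q/II-1 aff I-1×I-2: Qq
Q/II-2 aff ·: Qq
Q/III-1 un II-1×II-2: qq
Q/III-2 ? II-1×II-2: qq|Qq|QQ
⇒ Q over [I-1,I-2,II-1,II-2,III-1,III-2]: 9 consistent

I-2 ∈ {Ff QQ, Ff Qq}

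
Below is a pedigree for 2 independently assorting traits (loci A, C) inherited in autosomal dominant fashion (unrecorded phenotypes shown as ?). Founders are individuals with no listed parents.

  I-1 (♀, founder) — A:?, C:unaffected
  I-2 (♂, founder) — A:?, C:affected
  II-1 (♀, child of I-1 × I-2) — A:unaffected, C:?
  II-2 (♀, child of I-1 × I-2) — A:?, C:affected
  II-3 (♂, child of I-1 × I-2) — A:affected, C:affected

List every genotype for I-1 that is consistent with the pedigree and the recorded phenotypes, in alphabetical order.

A/I-1 ? ·: aa|Aa
A/I-2 ? ·: aa|Aa
A/II-1 un I-1×I-2: aa
A/II-2 ? I-1×I-2: aa|Aa|AA
A/II-3 aff I-1×I-2: Aa|AA
⇒ A over [I-1,I-2,II-1,II-2,II-3]: 10 consistent
C/I-1 un ·: cc
C/I-2 aff ·: Cc|CC
C/II-1 ? I-1×I-2: cc|Cc
C/II-2 aff I-1×I-2: Cc
C/II-3 aff I-1×I-2: Cc
⇒ C over [I-1,I-2,II-1,II-2,II-3]: 3 consistent

I-1 ∈ {Aa cc, aa cc}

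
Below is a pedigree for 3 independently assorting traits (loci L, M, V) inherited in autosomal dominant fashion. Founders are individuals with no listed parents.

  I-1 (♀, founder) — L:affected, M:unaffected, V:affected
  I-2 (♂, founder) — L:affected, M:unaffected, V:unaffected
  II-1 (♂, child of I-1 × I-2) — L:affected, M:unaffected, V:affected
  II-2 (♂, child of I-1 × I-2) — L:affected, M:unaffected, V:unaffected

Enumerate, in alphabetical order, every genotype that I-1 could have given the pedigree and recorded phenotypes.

L/I-1 aff ·: Ll|LL
L/I-2 aff ·: Ll|LL
L/II-1 aff I-1×I-2: Ll|LL
L/II-2 aff I-1×I-2: Ll|LL
⇒ L over [I-1,I-2,II-1,II-2]: 13 consistent
M/I-1 un ·: mm
M/I-2 un ·: mm
M/II-1 un I-1×I-2: mm
M/II-2 un I-1×I-2: mm
⇒ M over [I-1,I-2,II-1,II-2]: 1 consistent
V/I-1 aff ·: Vv
V/I-2 un ·: vv
V/II-1 aff I-1×I-2: Vv
V/II-2 un I-1×I-2: vv
⇒ V over [I-1,I-2,II-1,II-2]: 1 consistent

I-1 ∈ {LL mm Vv, Ll mm Vv}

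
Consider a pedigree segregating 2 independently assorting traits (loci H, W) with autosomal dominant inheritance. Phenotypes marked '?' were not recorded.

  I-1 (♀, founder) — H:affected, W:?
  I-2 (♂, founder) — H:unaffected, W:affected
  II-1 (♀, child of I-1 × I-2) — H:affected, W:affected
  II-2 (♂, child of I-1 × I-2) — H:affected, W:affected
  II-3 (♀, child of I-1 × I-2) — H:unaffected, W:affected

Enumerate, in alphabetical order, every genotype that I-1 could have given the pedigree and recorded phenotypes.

H/I-1 aff ·: Hh
H/I-2 un ·: hh
H/II-1 aff I-1×I-2: Hh
H/II-2 aff I-1×I-2: Hh
H/II-3 un I-1×I-2: hh
⇒ H over [I-1,I-2,II-1,II-2,II-3]: 1 consistent
W/I-1 ? ·: ww|Ww|WW
W/I-2 aff ·: Ww|WW
W/II-1 aff I-1×I-2: Ww|WW
W/II-2 aff I-1×I-2: Ww|WW
W/II-3 aff I-1×I-2: Ww|WW
⇒ W over [I-1,I-2,II-1,II-2,II-3]: 27 consistent

I-1 ∈ {Hh WW, Hh Ww, Hh ww}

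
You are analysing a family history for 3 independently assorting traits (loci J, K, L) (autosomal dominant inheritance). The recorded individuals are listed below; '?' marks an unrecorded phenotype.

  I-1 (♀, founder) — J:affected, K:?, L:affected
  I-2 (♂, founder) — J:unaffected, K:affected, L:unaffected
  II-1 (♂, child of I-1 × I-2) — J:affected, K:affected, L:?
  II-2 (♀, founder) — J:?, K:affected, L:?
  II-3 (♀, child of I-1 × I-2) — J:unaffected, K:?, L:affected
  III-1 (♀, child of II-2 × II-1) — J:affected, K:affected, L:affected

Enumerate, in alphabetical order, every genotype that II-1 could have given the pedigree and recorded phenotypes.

J/I-1 aff ·: Jj
J/I-2 un ·: jj
J/II-1 aff I-1×I-2: Jj
J/II-2 ? ·: jj|Jj|JJ
J/II-3 un I-1×I-2: jj
J/III-1 aff II-2×II-1: Jj|JJ
⇒ J over [I-1,I-2,II-1,II-2,II-3,III-1]: 5 consistent
K/I-1 ? ·: kk|Kk|KK
K/I-2 aff ·: Kk|KK
K/II-1 aff I-1×I-2: Kk|KK
K/II-2 aff ·: Kk|KK
K/II-3 ? I-1×I-2: kk|Kk|KK
K/III-1 aff II-2×II-1: Kk|KK
⇒ K over [I-1,I-2,II-1,II-2,II-3,III-1]: 64 consistent
L/I-1 aff ·: Ll|LL
L/I-2 un ·: ll
L/II-1 ? I-1×I-2: ll|Ll
L/II-2 ? ·: ll|Ll|LL
L/II-3 aff I-1×I-2: Ll
L/III-1 aff II-2×II-1: Ll|LL
⇒ L over [I-1,I-2,II-1,II-2,II-3,III-1]: 12 consistent

II-1 ∈ {Jj KK Ll, Jj KK ll, Jj Kk Ll, Jj Kk ll}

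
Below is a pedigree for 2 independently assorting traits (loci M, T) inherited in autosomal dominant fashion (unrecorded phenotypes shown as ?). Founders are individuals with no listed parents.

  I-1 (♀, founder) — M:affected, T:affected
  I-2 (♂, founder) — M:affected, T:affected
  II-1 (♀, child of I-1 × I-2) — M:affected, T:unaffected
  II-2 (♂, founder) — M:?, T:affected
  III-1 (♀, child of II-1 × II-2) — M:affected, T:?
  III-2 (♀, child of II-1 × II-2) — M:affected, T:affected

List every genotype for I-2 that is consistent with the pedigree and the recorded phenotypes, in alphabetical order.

M/I-1 aff ·: Mm|MM
M/I-2 aff ·: Mm|MM
M/II-1 aff I-1×I-2: Mm|MM
M/II-2 ? ·: mm|Mm|MM
M/III-1 aff II-1×II-2: Mm|MM
M/III-2 aff II-1×II-2: Mm|MM
⇒ M over [I-1,I-2,II-1,II-2,III-1,III-2]: 51 consistent
T/I-1 aff ·: Tt
T/I-2 aff ·: Tt
T/II-1 un I-1×I-2: tt
T/II-2 aff ·: Tt|TT
T/III-1 ? II-1×II-2: tt|Tt
T/III-2 aff II-1×II-2: Tt
⇒ T over [I-1,I-2,II-1,II-2,III-1,III-2]: 3 consistent

I-2 ∈ {MM Tt, Mm Tt}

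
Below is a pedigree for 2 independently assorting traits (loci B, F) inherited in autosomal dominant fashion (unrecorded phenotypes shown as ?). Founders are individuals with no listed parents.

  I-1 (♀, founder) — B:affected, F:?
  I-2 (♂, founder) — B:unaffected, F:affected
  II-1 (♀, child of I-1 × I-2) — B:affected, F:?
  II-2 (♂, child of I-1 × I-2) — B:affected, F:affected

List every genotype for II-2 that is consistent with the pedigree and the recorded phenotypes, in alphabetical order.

II-2 ∈ {Bb FF, Bb Ff}

B/I-1 aff ·: Bb|BB
B/I-2 un ·: bb
B/II-1 aff I-1×I-2: Bb
B/II-2 aff I-1×I-2: Bb
⇒ B over [I-1,I-2,II-1,II-2]: 2 consistent
F/I-1 ? ·: ff|Ff|FF
F/I-2 aff ·: Ff|FF
F/II-1 ? I-1×I-2: ff|Ff|FF
F/II-2 aff I-1×I-2: Ff|FF
⇒ F over [I-1,I-2,II-1,II-2]: 18 consistent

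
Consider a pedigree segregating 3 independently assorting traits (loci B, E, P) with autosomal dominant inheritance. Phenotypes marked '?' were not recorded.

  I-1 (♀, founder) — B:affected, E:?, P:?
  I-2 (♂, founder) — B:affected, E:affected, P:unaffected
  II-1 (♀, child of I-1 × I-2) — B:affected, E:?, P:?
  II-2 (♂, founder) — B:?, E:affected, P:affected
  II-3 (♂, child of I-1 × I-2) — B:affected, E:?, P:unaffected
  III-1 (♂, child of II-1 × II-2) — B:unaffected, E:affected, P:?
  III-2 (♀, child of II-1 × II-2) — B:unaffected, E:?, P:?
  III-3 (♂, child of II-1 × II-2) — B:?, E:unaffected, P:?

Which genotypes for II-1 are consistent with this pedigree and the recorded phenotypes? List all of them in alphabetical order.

II-1 ∈ {Bb Ee Pp, Bb Ee pp, Bb ee Pp, Bb ee pp}

B/I-1 aff ·: Bb|BB
B/I-2 aff ·: Bb|BB
B/II-1 aff I-1×I-2: Bb
B/II-2 ? ·: bb|Bb
B/II-3 aff I-1×I-2: Bb|BB
B/III-1 un II-1×II-2: bb
B/III-2 un II-1×II-2: bb
B/III-3 ? II-1×II-2: bb|Bb|BB
⇒ B over [I-1,I-2,II-1,II-2,II-3,III-1,III-2,III-3]: 30 consistent
E/I-1 ? ·: ee|Ee|EE
E/I-2 aff ·: Ee|EE
E/II-1 ? I-1×I-2: ee|Ee
E/II-2 aff ·: Ee
E/II-3 ? I-1×I-2: ee|Ee|EE
E/III-1 aff II-1×II-2: Ee|EE
E/III-2 ? II-1×II-2: ee|Ee|EE
E/III-3 un II-1×II-2: ee
⇒ E over [I-1,I-2,II-1,II-2,II-3,III-1,III-2,III-3]: 70 consistent
P/I-1 ? ·: pp|Pp
P/I-2 un ·: pp
P/II-1 ? I-1×I-2: pp|Pp
P/II-2 aff ·: Pp|PP
P/II-3 un I-1×I-2: pp
P/III-1 ? II-1×II-2: pp|Pp|PP
P/III-2 ? II-1×II-2: pp|Pp|PP
P/III-3 ? II-1×II-2: pp|Pp|PP
⇒ P over [I-1,I-2,II-1,II-2,II-3,III-1,III-2,III-3]: 53 consistent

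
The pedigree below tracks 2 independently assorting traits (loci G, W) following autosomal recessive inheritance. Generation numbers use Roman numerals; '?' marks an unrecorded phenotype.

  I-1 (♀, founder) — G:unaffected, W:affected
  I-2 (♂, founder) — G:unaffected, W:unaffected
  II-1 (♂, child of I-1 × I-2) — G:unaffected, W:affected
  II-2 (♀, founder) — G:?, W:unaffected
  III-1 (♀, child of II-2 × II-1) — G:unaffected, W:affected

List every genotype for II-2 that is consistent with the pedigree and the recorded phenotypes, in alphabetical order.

G/I-1 un ·: GG|Gg
G/I-2 un ·: GG|Gg
G/II-1 un I-1×I-2: GG|Gg
G/II-2 ? ·: GG|Gg|gg
G/III-1 un II-2×II-1: GG|Gg
⇒ G over [I-1,I-2,II-1,II-2,III-1]: 31 consistent
W/I-1 aff ·: ww
W/I-2 un ·: Ww
W/II-1 aff I-1×I-2: ww
W/II-2 un ·: Ww
W/III-1 aff II-2×II-1: ww
⇒ W over [I-1,I-2,II-1,II-2,III-1]: 1 consistent

II-2 ∈ {GG Ww, Gg Ww, gg Ww}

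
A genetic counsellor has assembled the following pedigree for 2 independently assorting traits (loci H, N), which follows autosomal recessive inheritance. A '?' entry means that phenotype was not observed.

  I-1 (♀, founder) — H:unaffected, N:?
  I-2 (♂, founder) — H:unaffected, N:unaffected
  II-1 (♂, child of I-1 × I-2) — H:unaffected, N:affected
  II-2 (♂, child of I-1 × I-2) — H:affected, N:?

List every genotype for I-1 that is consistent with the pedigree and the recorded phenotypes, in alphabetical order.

H/I-1 un ·: Hh
H/I-2 un ·: Hh
H/II-1 un I-1×I-2: HH|Hh
H/II-2 aff I-1×I-2: hh
⇒ H over [I-1,I-2,II-1,II-2]: 2 consistent
N/I-1 ? ·: Nn|nn
N/I-2 un ·: Nn
N/II-1 aff I-1×I-2: nn
N/II-2 ? I-1×I-2: NN|Nn|nn
⇒ N over [I-1,I-2,II-1,II-2]: 5 consistent

I-1 ∈ {Hh Nn, Hh nn}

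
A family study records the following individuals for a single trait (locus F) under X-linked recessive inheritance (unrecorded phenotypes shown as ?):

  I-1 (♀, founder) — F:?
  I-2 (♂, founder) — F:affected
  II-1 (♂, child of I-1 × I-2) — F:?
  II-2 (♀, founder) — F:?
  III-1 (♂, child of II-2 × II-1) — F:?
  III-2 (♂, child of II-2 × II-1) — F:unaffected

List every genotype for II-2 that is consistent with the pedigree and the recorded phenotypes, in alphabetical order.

II-2 ∈ {X^FX^F, X^FX^f}

F/I-1 ? ·: X^FX^F|X^FX^f|X^fX^f
F/I-2 aff ·: X^fY
F/II-1 ? I-1×I-2: X^FY|X^fY
F/II-2 ? ·: X^FX^F|X^FX^f
F/III-1 ? II-2×II-1: X^FY|X^fY
F/III-2 un II-2×II-1: X^FY
⇒ F over [I-1,I-2,II-1,II-2,III-1,III-2]: 12 consistent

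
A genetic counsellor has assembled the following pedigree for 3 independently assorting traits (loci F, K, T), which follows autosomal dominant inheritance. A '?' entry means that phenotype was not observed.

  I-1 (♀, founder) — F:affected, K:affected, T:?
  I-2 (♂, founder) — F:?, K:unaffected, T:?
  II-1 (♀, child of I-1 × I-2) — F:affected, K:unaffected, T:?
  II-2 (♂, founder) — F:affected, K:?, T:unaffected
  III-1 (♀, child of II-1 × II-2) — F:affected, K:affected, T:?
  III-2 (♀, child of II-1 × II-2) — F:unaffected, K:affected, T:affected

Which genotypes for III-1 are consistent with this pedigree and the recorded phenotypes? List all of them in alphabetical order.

F/I-1 aff ·: Ff|FF
F/I-2 ? ·: ff|Ff|FF
F/II-1 aff I-1×I-2: Ff
F/II-2 aff ·: Ff
F/III-1 aff II-1×II-2: Ff|FF
F/III-2 un II-1×II-2: ff
⇒ F over [I-1,I-2,II-1,II-2,III-1,III-2]: 10 consistent
K/I-1 aff ·: Kk
K/I-2 un ·: kk
K/II-1 un I-1×I-2: kk
K/II-2 ? ·: Kk|KK
K/III-1 aff II-1×II-2: Kk
K/III-2 aff II-1×II-2: Kk
⇒ K over [I-1,I-2,II-1,II-2,III-1,III-2]: 2 consistent
T/I-1 ? ·: tt|Tt|TT
T/I-2 ? ·: tt|Tt|TT
T/II-1 ? I-1×I-2: Tt|TT
T/II-2 un ·: tt
T/III-1 ? II-1×II-2: tt|Tt
T/III-2 aff II-1×II-2: Tt
⇒ T over [I-1,I-2,II-1,II-2,III-1,III-2]: 18 consistent

III-1 ∈ {FF Kk Tt, FF Kk tt, Ff Kk Tt, Ff Kk tt}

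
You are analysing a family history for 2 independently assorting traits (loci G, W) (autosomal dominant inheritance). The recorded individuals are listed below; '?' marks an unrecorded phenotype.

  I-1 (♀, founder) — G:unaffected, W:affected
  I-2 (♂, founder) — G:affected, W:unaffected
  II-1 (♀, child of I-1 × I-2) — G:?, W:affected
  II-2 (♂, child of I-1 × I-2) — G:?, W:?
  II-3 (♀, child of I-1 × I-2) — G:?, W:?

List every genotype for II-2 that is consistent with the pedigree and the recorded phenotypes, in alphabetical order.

G/I-1 un ·: gg
G/I-2 aff ·: Gg|GG
G/II-1 ? I-1×I-2: gg|Gg
G/II-2 ? I-1×I-2: gg|Gg
G/II-3 ? I-1×I-2: gg|Gg
⇒ G over [I-1,I-2,II-1,II-2,II-3]: 9 consistent
W/I-1 aff ·: Ww|WW
W/I-2 un ·: ww
W/II-1 aff I-1×I-2: Ww
W/II-2 ? I-1×I-2: ww|Ww
W/II-3 ? I-1×I-2: ww|Ww
⇒ W over [I-1,I-2,II-1,II-2,II-3]: 5 consistent

II-2 ∈ {Gg Ww, Gg ww, gg Ww, gg ww}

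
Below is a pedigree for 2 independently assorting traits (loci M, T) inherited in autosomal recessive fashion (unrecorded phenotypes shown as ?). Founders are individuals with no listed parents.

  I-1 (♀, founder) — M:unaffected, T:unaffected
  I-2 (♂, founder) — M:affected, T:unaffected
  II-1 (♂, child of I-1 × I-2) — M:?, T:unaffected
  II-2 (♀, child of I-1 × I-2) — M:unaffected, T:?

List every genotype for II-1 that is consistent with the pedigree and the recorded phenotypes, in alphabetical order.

M/I-1 un ·: MM|Mm
M/I-2 aff ·: mm
M/II-1 ? I-1×I-2: Mm|mm
M/II-2 un I-1×I-2: Mm
⇒ M over [I-1,I-2,II-1,II-2]: 3 consistent
T/I-1 un ·: TT|Tt
T/I-2 un ·: TT|Tt
T/II-1 un I-1×I-2: TT|Tt
T/II-2 ? I-1×I-2: TT|Tt|tt
⇒ T over [I-1,I-2,II-1,II-2]: 15 consistent

II-1 ∈ {Mm TT, Mm Tt, mm TT, mm Tt}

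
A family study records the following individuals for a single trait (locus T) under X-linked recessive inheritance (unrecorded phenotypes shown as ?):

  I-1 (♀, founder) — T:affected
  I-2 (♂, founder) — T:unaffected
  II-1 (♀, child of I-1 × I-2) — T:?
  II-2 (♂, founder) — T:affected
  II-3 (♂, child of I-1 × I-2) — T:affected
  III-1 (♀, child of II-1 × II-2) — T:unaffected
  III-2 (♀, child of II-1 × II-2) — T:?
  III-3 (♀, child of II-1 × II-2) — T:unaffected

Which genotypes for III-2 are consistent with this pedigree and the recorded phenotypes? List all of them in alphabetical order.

T/I-1 aff ·: X^tX^t
T/I-2 un ·: X^TY
T/II-1 ? I-1×I-2: X^TX^t
T/II-2 aff ·: X^tY
T/II-3 aff I-1×I-2: X^tY
T/III-1 un II-1×II-2: X^TX^t
T/III-2 ? II-1×II-2: X^TX^t|X^tX^t
T/III-3 un II-1×II-2: X^TX^t
⇒ T over [I-1,I-2,II-1,II-2,II-3,III-1,III-2,III-3]: 2 consistent

III-2 ∈ {X^TX^t, X^tX^t}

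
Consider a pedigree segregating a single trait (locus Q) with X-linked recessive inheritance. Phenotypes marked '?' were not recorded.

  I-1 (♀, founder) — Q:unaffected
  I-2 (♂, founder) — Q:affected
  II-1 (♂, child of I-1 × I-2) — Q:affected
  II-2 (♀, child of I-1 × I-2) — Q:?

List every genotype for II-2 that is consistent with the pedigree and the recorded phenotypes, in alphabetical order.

Q/I-1 un ·: X^QX^q
Q/I-2 aff ·: X^qY
Q/II-1 aff I-1×I-2: X^qY
Q/II-2 ? I-1×I-2: X^QX^q|X^qX^q
⇒ Q over [I-1,I-2,II-1,II-2]: 2 consistent

II-2 ∈ {X^QX^q, X^qX^q}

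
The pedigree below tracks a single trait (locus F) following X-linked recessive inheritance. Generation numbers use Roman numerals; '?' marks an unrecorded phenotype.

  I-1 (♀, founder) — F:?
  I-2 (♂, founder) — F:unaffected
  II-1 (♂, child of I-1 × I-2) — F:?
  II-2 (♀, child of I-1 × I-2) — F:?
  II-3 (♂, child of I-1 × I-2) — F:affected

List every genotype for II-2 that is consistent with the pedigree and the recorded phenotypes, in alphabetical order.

II-2 ∈ {X^FX^F, X^FX^f}

F/I-1 ? ·: X^FX^f|X^fX^f
F/I-2 un ·: X^FY
F/II-1 ? I-1×I-2: X^FY|X^fY
F/II-2 ? I-1×I-2: X^FX^F|X^FX^f
F/II-3 aff I-1×I-2: X^fY
⇒ F over [I-1,I-2,II-1,II-2,II-3]: 5 consistent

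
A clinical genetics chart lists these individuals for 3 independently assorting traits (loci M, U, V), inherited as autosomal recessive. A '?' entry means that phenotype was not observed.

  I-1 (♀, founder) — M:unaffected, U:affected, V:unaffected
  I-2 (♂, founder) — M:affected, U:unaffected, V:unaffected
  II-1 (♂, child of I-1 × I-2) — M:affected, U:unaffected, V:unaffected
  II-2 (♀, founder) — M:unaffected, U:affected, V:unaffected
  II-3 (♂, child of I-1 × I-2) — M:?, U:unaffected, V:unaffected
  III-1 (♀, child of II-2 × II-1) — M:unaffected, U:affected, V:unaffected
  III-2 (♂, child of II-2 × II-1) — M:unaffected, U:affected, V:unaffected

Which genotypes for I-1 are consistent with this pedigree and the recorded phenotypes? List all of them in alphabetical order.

I-1 ∈ {Mm uu VV, Mm uu Vv}

M/I-1 un ·: Mm
M/I-2 aff ·: mm
M/II-1 aff I-1×I-2: mm
M/II-2 un ·: MM|Mm
M/II-3 ? I-1×I-2: Mm|mm
M/III-1 un II-2×II-1: Mm
M/III-2 un II-2×II-1: Mm
⇒ M over [I-1,I-2,II-1,II-2,II-3,III-1,III-2]: 4 consistent
U/I-1 aff ·: uu
U/I-2 un ·: UU|Uu
U/II-1 un I-1×I-2: Uu
U/II-2 aff ·: uu
U/II-3 un I-1×I-2: Uu
U/III-1 aff II-2×II-1: uu
U/III-2 aff II-2×II-1: uu
⇒ U over [I-1,I-2,II-1,II-2,II-3,III-1,III-2]: 2 consistent
V/I-1 un ·: VV|Vv
V/I-2 un ·: VV|Vv
V/II-1 un I-1×I-2: VV|Vv
V/II-2 un ·: VV|Vv
V/II-3 un I-1×I-2: VV|Vv
V/III-1 un II-2×II-1: VV|Vv
V/III-2 un II-2×II-1: VV|Vv
⇒ V over [I-1,I-2,II-1,II-2,II-3,III-1,III-2]: 83 consistent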